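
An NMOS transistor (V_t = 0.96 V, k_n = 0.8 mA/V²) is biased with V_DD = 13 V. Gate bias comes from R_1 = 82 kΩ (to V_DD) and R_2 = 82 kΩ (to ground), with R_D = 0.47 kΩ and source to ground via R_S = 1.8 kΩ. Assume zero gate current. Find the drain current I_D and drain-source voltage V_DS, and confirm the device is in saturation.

I_D ≈ 1.9 mA, V_DS ≈ 8.7 V

V_G = V_DD·R_2/(R_1+R_2) = 13×82/164 = 6.5 V.
Assume saturation: I_D = (k_n/2)(V_GS − V_t)² with V_GS = V_G − I_D·R_S = 6.5 − 1.8·I_D.
Substituting gives 1.3·I_D² − 8.98·I_D + 12.3 = 0, with roots I_D = 1.87 or 5.05 mA.
The root I_D = 5.05 mA gives V_GS = -2.59 V ≤ V_t, so take I_D = 1.87 mA.
Then V_GS = 3.13 V and V_DS = V_DD − I_D(R_D+R_S) = 13 − 1.87×2.27 = 8.74 V.
Saturation requires V_DS ≥ V_GS − V_t = 2.17 V; 8.74 ≥ 2.17 ✓.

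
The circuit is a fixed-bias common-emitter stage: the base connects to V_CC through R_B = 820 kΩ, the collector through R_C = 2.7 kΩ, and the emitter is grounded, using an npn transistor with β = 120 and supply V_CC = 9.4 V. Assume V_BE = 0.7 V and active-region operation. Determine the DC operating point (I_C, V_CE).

I_C ≈ 1.3 mA, V_CE ≈ 6 V

Base loop: V_CC = I_B·R_B + V_BE, so I_B = (9.4 − 0.7)/820 kΩ = 0.0106 mA.
In the active region I_C = β·I_B = 120 × 0.0106 = 1.27 mA.
Collector loop: V_CE = V_CC − I_C·R_C = 9.4 − 1.27×2.7 = 5.96 V.
Since V_CE = 5.96 V > V_CE(sat) ≈ 0.2 V, the transistor is in the active region as assumed.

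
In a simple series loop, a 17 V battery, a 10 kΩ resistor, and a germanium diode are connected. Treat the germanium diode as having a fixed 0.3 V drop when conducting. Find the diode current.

KVL around the loop: 17 = V_D + I·R = 0.3 + I × 10 kΩ.
So I = (17 − 0.3) / 10 kΩ = 16.7 / 10 = 1.67 mA.

I ≈ 1.7 mA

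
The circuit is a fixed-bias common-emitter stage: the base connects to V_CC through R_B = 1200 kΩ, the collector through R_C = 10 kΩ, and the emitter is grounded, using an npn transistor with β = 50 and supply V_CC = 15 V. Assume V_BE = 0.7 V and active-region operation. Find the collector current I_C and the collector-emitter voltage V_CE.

I_C ≈ 0.6 mA, V_CE ≈ 9 V

Base loop: V_CC = I_B·R_B + V_BE, so I_B = (15 − 0.7)/1200 kΩ = 0.0119 mA.
In the active region I_C = β·I_B = 50 × 0.0119 = 0.596 mA.
Collector loop: V_CE = V_CC − I_C·R_C = 15 − 0.596×10 = 9.04 V.
Since V_CE = 9.04 V > V_CE(sat) ≈ 0.2 V, the transistor is in the active region as assumed.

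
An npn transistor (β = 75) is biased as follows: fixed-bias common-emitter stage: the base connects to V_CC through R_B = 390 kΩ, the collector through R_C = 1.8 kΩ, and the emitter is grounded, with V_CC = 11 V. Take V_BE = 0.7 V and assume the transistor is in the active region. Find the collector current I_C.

I_C ≈ 2 mA

Base loop: V_CC = I_B·R_B + V_BE, so I_B = (11 − 0.7)/390 kΩ = 0.0264 mA.
In the active region I_C = β·I_B = 75 × 0.0264 = 1.98 mA.
Collector loop: V_CE = V_CC − I_C·R_C = 11 − 1.98×1.8 = 7.43 V.
Since V_CE = 7.43 V > V_CE(sat) ≈ 0.2 V, the transistor is in the active region as assumed.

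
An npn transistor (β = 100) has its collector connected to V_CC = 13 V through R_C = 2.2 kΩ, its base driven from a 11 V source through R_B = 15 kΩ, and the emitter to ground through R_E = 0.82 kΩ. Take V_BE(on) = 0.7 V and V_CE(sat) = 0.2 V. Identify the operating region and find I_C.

saturation; I_C ≈ 4.1 mA

Assume active: I_B = (11 − 0.7)/(15 + 101×0.82) = 0.105 mA, I_C = β·I_B = 10.5 mA.
Then V_CE = 13 − 10.5×2.2 − 10.6×0.82 = -18.9 V < 0.2 V — the active assumption fails.
Re-solve with V_CE = 0.2 V. KCL at the emitter: V_E/R_E = (V_BB−0.7−V_E)/R_B + (V_CC−0.2−V_E)/R_C, giving V_E = 3.74 V.
I_C = (V_CC − 0.2 − V_E)/R_C = (12.8 − 3.74)/2.2 = 4.12 mA.
Check: I_B = (10.3 − 3.74)/15 = 0.438 mA, and β·I_B = 43.8 mA > I_C, confirming saturation.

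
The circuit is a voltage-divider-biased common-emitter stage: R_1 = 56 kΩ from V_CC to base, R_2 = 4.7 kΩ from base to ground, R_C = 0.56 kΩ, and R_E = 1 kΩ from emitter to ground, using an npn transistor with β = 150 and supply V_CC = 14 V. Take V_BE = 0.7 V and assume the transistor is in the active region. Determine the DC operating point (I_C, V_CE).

I_C ≈ 0.37 mA, V_CE ≈ 13 V

Thevenize the base divider: V_Th = V_CC·R_2/(R_1+R_2) = 14×4.7/60.7 = 1.08 V, R_Th = R_1‖R_2 = 4.34 kΩ.
Base-emitter loop: V_Th = I_B·R_Th + V_BE + (β+1)I_B·R_E, so I_B = (1.08 − 0.7) / (4.34 + 151×1) = 0.00247 mA.
I_C = β·I_B = 150×0.00247 = 0.371 mA, and I_E = (β+1)I_B = 0.373 mA.
V_CE = V_CC − I_C·R_C − I_E·R_E = 14 − 0.371×0.56 − 0.373×1 = 13.4 V.
V_CE = 13.4 V > 0.2 V confirms active-region operation.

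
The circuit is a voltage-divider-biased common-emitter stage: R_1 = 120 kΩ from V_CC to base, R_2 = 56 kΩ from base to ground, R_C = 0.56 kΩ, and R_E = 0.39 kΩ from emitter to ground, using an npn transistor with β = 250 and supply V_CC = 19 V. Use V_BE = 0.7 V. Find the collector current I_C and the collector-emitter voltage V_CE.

Thevenize the base divider: V_Th = V_CC·R_2/(R_1+R_2) = 19×56/176 = 6.05 V, R_Th = R_1‖R_2 = 38.2 kΩ.
Base-emitter loop: V_Th = I_B·R_Th + V_BE + (β+1)I_B·R_E, so I_B = (6.05 − 0.7) / (38.2 + 251×0.39) = 0.0393 mA.
I_C = β·I_B = 250×0.0393 = 9.82 mA, and I_E = (β+1)I_B = 9.86 mA.
V_CE = V_CC − I_C·R_C − I_E·R_E = 19 − 9.82×0.56 − 9.86×0.39 = 9.65 V.
V_CE = 9.65 V > 0.2 V confirms active-region operation.

I_C ≈ 9.8 mA, V_CE ≈ 9.7 V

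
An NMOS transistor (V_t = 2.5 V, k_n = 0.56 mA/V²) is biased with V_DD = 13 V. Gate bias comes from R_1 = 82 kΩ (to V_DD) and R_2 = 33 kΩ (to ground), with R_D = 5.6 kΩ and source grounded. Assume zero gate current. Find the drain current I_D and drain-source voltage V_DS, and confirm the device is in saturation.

V_G = V_DD·R_2/(R_1+R_2) = 13×33/115 = 3.73 V. With the source grounded, V_GS = V_G = 3.73 V.
Assume saturation: I_D = (k_n/2)(V_GS − V_t)² = (0.56/2)×(3.73 − 2.5)² = 0.28×1.23² = 0.424 mA.
V_DS = V_DD − I_D·R_D = 13 − 0.424×5.6 = 10.6 V.
Saturation requires V_DS ≥ V_GS − V_t = 1.23 V; 10.6 ≥ 1.23 ✓.

I_D ≈ 0.42 mA, V_DS ≈ 11 V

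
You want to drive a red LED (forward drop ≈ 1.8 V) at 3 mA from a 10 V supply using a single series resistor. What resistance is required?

R ≈ 2.7 kΩ

The resistor drops V_S − V_D = 10 − 1.8 = 8.2 V at 3 mA.
R = 8.2 V / 3 mA = 2.73 kΩ.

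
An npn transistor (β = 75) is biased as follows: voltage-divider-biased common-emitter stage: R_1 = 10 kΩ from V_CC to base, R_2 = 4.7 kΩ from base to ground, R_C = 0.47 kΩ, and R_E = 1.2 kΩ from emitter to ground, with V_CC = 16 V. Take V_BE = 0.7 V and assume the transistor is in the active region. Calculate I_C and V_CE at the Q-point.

I_C ≈ 3.5 mA, V_CE ≈ 10 V

Thevenize the base divider: V_Th = V_CC·R_2/(R_1+R_2) = 16×4.7/14.7 = 5.12 V, R_Th = R_1‖R_2 = 3.2 kΩ.
Base-emitter loop: V_Th = I_B·R_Th + V_BE + (β+1)I_B·R_E, so I_B = (5.12 − 0.7) / (3.2 + 76×1.2) = 0.0468 mA.
I_C = β·I_B = 75×0.0468 = 3.51 mA, and I_E = (β+1)I_B = 3.56 mA.
V_CE = V_CC − I_C·R_C − I_E·R_E = 16 − 3.51×0.47 − 3.56×1.2 = 10.1 V.
V_CE = 10.1 V > 0.2 V confirms active-region operation.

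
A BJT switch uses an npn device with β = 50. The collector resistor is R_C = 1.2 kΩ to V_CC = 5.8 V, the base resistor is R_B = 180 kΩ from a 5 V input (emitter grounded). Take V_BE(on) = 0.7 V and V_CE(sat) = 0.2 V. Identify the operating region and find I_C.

active; I_C ≈ 1.2 mA

Assume active. Base-emitter loop: I_B = (V_BB − V_BE)/R_B = (5 − 0.7)/180 = 0.0239 mA.
I_C = β·I_B = 50×0.0239 = 1.19 mA.
V_CE = V_CC − I_C·R_C = 5.8 − 1.19×1.2 = 4.37 V > V_CE(sat), so the active-region assumption holds.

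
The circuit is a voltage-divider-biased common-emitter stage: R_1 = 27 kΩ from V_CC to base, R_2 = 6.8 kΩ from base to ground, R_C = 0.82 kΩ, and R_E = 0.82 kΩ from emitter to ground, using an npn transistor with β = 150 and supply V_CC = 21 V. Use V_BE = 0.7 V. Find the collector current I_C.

I_C ≈ 4.1 mA

Thevenize the base divider: V_Th = V_CC·R_2/(R_1+R_2) = 21×6.8/33.8 = 4.22 V, R_Th = R_1‖R_2 = 5.43 kΩ.
Base-emitter loop: V_Th = I_B·R_Th + V_BE + (β+1)I_B·R_E, so I_B = (4.22 − 0.7) / (5.43 + 151×0.82) = 0.0273 mA.
I_C = β·I_B = 150×0.0273 = 4.09 mA, and I_E = (β+1)I_B = 4.12 mA.
V_CE = V_CC − I_C·R_C − I_E·R_E = 21 − 4.09×0.82 − 4.12×0.82 = 14.3 V.
V_CE = 14.3 V > 0.2 V confirms active-region operation.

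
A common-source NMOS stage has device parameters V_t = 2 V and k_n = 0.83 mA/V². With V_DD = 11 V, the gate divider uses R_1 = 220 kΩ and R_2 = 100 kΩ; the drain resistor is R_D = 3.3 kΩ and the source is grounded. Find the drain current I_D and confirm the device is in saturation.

V_G = V_DD·R_2/(R_1+R_2) = 11×100/320 = 3.44 V. With the source grounded, V_GS = V_G = 3.44 V.
Assume saturation: I_D = (k_n/2)(V_GS − V_t)² = (0.83/2)×(3.44 − 2)² = 0.415×1.44² = 0.858 mA.
V_DS = V_DD − I_D·R_D = 11 − 0.858×3.3 = 8.17 V.
Saturation requires V_DS ≥ V_GS − V_t = 1.44 V; 8.17 ≥ 1.44 ✓.

I_D ≈ 0.86 mA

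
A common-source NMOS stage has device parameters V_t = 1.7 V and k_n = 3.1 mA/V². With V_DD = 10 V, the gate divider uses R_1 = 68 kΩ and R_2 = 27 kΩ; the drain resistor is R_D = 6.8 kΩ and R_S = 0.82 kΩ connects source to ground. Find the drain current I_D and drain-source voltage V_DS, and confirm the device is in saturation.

V_G = V_DD·R_2/(R_1+R_2) = 10×27/95 = 2.84 V.
Assume saturation: I_D = (k_n/2)(V_GS − V_t)² with V_GS = V_G − I_D·R_S = 2.84 − 0.82·I_D.
Substituting gives 1.04·I_D² − 3.9·I_D + 2.02 = 0, with roots I_D = 0.621 or 3.12 mA.
The root I_D = 3.12 mA gives V_GS = 0.28 V ≤ V_t, so take I_D = 0.621 mA.
Then V_GS = 2.33 V and V_DS = V_DD − I_D(R_D+R_S) = 10 − 0.621×7.62 = 5.27 V.
Saturation requires V_DS ≥ V_GS − V_t = 0.633 V; 5.27 ≥ 0.633 ✓.

I_D ≈ 0.62 mA, V_DS ≈ 5.3 V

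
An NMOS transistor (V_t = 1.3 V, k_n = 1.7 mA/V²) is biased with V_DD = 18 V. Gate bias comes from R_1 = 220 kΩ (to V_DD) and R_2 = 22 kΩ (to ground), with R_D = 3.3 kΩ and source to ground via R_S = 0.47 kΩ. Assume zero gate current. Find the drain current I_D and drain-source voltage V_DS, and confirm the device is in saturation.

V_G = V_DD·R_2/(R_1+R_2) = 18×22/242 = 1.64 V.
Assume saturation: I_D = (k_n/2)(V_GS − V_t)² with V_GS = V_G − I_D·R_S = 1.64 − 0.47·I_D.
Substituting gives 0.188·I_D² − 1.27·I_D + 0.0962 = 0, with roots I_D = 0.0767 or 6.68 mA.
The root I_D = 6.68 mA gives V_GS = -1.5 V ≤ V_t, so take I_D = 0.0767 mA.
Then V_GS = 1.6 V and V_DS = V_DD − I_D(R_D+R_S) = 18 − 0.0767×3.77 = 17.7 V.
Saturation requires V_DS ≥ V_GS − V_t = 0.3 V; 17.7 ≥ 0.3 ✓.

I_D ≈ 0.077 mA, V_DS ≈ 18 V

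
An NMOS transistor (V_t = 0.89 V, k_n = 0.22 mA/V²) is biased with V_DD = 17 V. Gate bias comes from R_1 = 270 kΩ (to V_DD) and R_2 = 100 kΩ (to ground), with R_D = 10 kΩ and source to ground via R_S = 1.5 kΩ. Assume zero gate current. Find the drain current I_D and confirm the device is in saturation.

V_G = V_DD·R_2/(R_1+R_2) = 17×100/370 = 4.59 V.
Assume saturation: I_D = (k_n/2)(V_GS − V_t)² with V_GS = V_G − I_D·R_S = 4.59 − 1.5·I_D.
Substituting gives 0.247·I_D² − 2.22·I_D + 1.51 = 0, with roots I_D = 0.74 or 8.24 mA.
The root I_D = 8.24 mA gives V_GS = -7.76 V ≤ V_t, so take I_D = 0.74 mA.
Then V_GS = 3.48 V and V_DS = V_DD − I_D(R_D+R_S) = 17 − 0.74×11.5 = 8.49 V.
Saturation requires V_DS ≥ V_GS − V_t = 2.59 V; 8.49 ≥ 2.59 ✓.

I_D ≈ 0.74 mA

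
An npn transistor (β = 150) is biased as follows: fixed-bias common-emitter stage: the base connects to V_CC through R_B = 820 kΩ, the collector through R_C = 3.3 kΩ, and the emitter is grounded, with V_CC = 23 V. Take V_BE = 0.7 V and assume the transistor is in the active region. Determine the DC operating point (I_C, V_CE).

Base loop: V_CC = I_B·R_B + V_BE, so I_B = (23 − 0.7)/820 kΩ = 0.0272 mA.
In the active region I_C = β·I_B = 150 × 0.0272 = 4.08 mA.
Collector loop: V_CE = V_CC − I_C·R_C = 23 − 4.08×3.3 = 9.54 V.
Since V_CE = 9.54 V > V_CE(sat) ≈ 0.2 V, the transistor is in the active region as assumed.

I_C ≈ 4.1 mA, V_CE ≈ 9.5 V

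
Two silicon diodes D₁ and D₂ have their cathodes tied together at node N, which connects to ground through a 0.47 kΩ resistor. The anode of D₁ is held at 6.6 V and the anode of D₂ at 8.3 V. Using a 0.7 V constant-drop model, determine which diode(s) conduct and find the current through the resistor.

Only D₂ conducts; I_R ≈ 16 mA

Assume both conduct. Then node N would need to be at both 6.6−0.7 = 5.9 V and 8.3−0.7 = 7.6 V, which is impossible.
Assume only D₂ conducts: V_N = 8.3 − 0.7 = 7.6 V, so I_R = 7.6/0.47 = 16.2 mA.
Check D₁: its anode-to-cathode voltage is 6.6 − 7.6 = -1 V < 0.7 V, so it is off. The assumption is consistent.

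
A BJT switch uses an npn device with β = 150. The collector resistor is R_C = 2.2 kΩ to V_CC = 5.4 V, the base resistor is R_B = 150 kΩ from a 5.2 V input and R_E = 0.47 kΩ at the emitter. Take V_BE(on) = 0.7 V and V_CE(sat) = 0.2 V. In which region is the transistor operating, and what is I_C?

Assume active: I_B = (5.2 − 0.7)/(150 + 151×0.47) = 0.0204 mA, I_C = β·I_B = 3.05 mA.
Then V_CE = 5.4 − 3.05×2.2 − 3.08×0.47 = -2.77 V < 0.2 V — the active assumption fails.
Re-solve with V_CE = 0.2 V. KCL at the emitter: V_E/R_E = (V_BB−0.7−V_E)/R_B + (V_CC−0.2−V_E)/R_C, giving V_E = 0.925 V.
I_C = (V_CC − 0.2 − V_E)/R_C = (5.2 − 0.925)/2.2 = 1.94 mA.
Check: I_B = (4.5 − 0.925)/150 = 0.0238 mA, and β·I_B = 3.58 mA > I_C, confirming saturation.

saturation; I_C ≈ 1.9 mA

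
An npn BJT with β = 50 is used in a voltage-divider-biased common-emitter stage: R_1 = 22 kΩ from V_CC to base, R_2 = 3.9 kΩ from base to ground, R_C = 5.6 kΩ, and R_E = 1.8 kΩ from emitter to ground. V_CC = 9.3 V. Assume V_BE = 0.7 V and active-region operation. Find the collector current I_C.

I_C ≈ 0.37 mA

Thevenize the base divider: V_Th = V_CC·R_2/(R_1+R_2) = 9.3×3.9/25.9 = 1.4 V, R_Th = R_1‖R_2 = 3.31 kΩ.
Base-emitter loop: V_Th = I_B·R_Th + V_BE + (β+1)I_B·R_E, so I_B = (1.4 − 0.7) / (3.31 + 51×1.8) = 0.00736 mA.
I_C = β·I_B = 50×0.00736 = 0.368 mA, and I_E = (β+1)I_B = 0.376 mA.
V_CE = V_CC − I_C·R_C − I_E·R_E = 9.3 − 0.368×5.6 − 0.376×1.8 = 6.56 V.
V_CE = 6.56 V > 0.2 V confirms active-region operation.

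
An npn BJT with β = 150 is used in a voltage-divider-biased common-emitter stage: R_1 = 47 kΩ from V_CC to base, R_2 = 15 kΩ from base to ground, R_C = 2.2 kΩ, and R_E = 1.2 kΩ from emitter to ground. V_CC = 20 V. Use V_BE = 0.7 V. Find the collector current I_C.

I_C ≈ 3.2 mA

Thevenize the base divider: V_Th = V_CC·R_2/(R_1+R_2) = 20×15/62 = 4.84 V, R_Th = R_1‖R_2 = 11.4 kΩ.
Base-emitter loop: V_Th = I_B·R_Th + V_BE + (β+1)I_B·R_E, so I_B = (4.84 − 0.7) / (11.4 + 151×1.2) = 0.0215 mA.
I_C = β·I_B = 150×0.0215 = 3.22 mA, and I_E = (β+1)I_B = 3.25 mA.
V_CE = V_CC − I_C·R_C − I_E·R_E = 20 − 3.22×2.2 − 3.25×1.2 = 9.01 V.
V_CE = 9.01 V > 0.2 V confirms active-region operation.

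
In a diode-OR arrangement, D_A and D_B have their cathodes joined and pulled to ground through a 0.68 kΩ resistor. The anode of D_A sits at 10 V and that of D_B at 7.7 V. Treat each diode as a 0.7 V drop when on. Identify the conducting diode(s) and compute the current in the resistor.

Only D_A conducts; I_R ≈ 14 mA

Assume both conduct. Then node N would need to be at both 10−0.7 = 9.3 V and 7.7−0.7 = 7 V, which is impossible.
Assume only D_A conducts: V_N = 10 − 0.7 = 9.3 V, so I_R = 9.3/0.68 = 13.7 mA.
Check D_B: its anode-to-cathode voltage is 7.7 − 9.3 = -1.6 V < 0.7 V, so it is off. The assumption is consistent.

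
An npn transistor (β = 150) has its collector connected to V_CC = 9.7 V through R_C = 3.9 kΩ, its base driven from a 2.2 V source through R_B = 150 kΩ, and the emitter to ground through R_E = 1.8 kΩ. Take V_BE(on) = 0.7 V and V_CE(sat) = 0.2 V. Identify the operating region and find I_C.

active; I_C ≈ 0.53 mA

Assume active. Base-emitter loop: I_B = (V_BB − V_BE)/(R_B + (β+1)R_E) = (2.2 − 0.7)/(150 + 151×1.8) = 0.00356 mA.
I_C = β·I_B = 150×0.00356 = 0.533 mA.
V_CE = V_CC − I_C·R_C − I_E·R_E = 9.7 − 0.533×3.9 − 0.537×1.8 = 6.65 V > V_CE(sat), so the active-region assumption holds.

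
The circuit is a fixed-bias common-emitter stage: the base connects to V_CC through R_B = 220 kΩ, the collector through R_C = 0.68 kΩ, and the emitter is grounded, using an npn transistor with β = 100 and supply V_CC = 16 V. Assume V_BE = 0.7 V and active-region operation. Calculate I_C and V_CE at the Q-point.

I_C ≈ 7 mA, V_CE ≈ 11 V

Base loop: V_CC = I_B·R_B + V_BE, so I_B = (16 − 0.7)/220 kΩ = 0.0695 mA.
In the active region I_C = β·I_B = 100 × 0.0695 = 6.95 mA.
Collector loop: V_CE = V_CC − I_C·R_C = 16 − 6.95×0.68 = 11.3 V.
Since V_CE = 11.3 V > V_CE(sat) ≈ 0.2 V, the transistor is in the active region as assumed.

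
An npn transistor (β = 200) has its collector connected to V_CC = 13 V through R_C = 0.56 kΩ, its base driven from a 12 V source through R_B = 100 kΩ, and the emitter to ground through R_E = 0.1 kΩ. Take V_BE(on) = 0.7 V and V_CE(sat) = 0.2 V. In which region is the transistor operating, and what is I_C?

active; I_C ≈ 19 mA

Assume active. Base-emitter loop: I_B = (V_BB − V_BE)/(R_B + (β+1)R_E) = (12 − 0.7)/(100 + 201×0.1) = 0.0941 mA.
I_C = β·I_B = 200×0.0941 = 18.8 mA.
V_CE = V_CC − I_C·R_C − I_E·R_E = 13 − 18.8×0.56 − 18.9×0.1 = 0.571 V > V_CE(sat), so the active-region assumption holds.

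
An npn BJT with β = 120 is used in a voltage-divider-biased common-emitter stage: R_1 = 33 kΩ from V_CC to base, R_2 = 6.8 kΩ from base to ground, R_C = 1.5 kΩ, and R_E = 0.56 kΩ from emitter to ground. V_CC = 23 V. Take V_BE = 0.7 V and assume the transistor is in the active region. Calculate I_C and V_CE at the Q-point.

Thevenize the base divider: V_Th = V_CC·R_2/(R_1+R_2) = 23×6.8/39.8 = 3.93 V, R_Th = R_1‖R_2 = 5.64 kΩ.
Base-emitter loop: V_Th = I_B·R_Th + V_BE + (β+1)I_B·R_E, so I_B = (3.93 − 0.7) / (5.64 + 121×0.56) = 0.044 mA.
I_C = β·I_B = 120×0.044 = 5.28 mA, and I_E = (β+1)I_B = 5.32 mA.
V_CE = V_CC − I_C·R_C − I_E·R_E = 23 − 5.28×1.5 − 5.32×0.56 = 12.1 V.
V_CE = 12.1 V > 0.2 V confirms active-region operation.

I_C ≈ 5.3 mA, V_CE ≈ 12 V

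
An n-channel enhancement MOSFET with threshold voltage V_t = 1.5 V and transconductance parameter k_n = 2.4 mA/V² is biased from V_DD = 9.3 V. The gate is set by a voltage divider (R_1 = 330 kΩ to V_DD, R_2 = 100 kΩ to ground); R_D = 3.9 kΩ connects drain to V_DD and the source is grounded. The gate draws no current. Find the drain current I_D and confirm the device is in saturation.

V_G = V_DD·R_2/(R_1+R_2) = 9.3×100/430 = 2.16 V. With the source grounded, V_GS = V_G = 2.16 V.
Assume saturation: I_D = (k_n/2)(V_GS − V_t)² = (2.4/2)×(2.16 − 1.5)² = 1.2×0.663² = 0.527 mA.
V_DS = V_DD − I_D·R_D = 9.3 − 0.527×3.9 = 7.24 V.
Saturation requires V_DS ≥ V_GS − V_t = 0.663 V; 7.24 ≥ 0.663 ✓.

I_D ≈ 0.53 mA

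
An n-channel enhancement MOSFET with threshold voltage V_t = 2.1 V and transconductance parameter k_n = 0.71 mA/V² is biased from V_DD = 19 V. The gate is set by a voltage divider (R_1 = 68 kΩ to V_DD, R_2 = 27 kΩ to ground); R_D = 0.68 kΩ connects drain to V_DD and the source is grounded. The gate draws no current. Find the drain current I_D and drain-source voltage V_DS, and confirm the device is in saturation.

I_D ≈ 3.9 mA, V_DS ≈ 16 V

V_G = V_DD·R_2/(R_1+R_2) = 19×27/95 = 5.4 V. With the source grounded, V_GS = V_G = 5.4 V.
Assume saturation: I_D = (k_n/2)(V_GS − V_t)² = (0.71/2)×(5.4 − 2.1)² = 0.355×3.3² = 3.87 mA.
V_DS = V_DD − I_D·R_D = 19 − 3.87×0.68 = 16.4 V.
Saturation requires V_DS ≥ V_GS − V_t = 3.3 V; 16.4 ≥ 3.3 ✓.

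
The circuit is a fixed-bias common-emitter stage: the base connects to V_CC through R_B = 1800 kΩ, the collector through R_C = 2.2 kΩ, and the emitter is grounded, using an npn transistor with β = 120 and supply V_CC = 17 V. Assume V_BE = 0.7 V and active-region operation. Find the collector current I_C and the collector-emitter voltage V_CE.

Base loop: V_CC = I_B·R_B + V_BE, so I_B = (17 − 0.7)/1800 kΩ = 0.00906 mA.
In the active region I_C = β·I_B = 120 × 0.00906 = 1.09 mA.
Collector loop: V_CE = V_CC − I_C·R_C = 17 − 1.09×2.2 = 14.6 V.
Since V_CE = 14.6 V > V_CE(sat) ≈ 0.2 V, the transistor is in the active region as assumed.

I_C ≈ 1.1 mA, V_CE ≈ 15 V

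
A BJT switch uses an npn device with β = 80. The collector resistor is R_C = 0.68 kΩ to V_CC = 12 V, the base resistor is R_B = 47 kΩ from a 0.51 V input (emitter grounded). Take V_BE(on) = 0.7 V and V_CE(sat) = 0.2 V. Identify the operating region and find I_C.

cutoff; I_C ≈ 0

V_BB = 0.51 V ≤ V_BE(on) = 0.7 V, so the base-emitter junction is not forward biased.
The transistor is in cutoff: I_B = I_C = 0.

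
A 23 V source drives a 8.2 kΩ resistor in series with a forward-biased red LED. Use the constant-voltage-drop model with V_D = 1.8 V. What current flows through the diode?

KVL around the loop: 23 = V_D + I·R = 1.8 + I × 8.2 kΩ.
So I = (23 − 1.8) / 8.2 kΩ = 21.2 / 8.2 = 2.59 mA.

I ≈ 2.6 mA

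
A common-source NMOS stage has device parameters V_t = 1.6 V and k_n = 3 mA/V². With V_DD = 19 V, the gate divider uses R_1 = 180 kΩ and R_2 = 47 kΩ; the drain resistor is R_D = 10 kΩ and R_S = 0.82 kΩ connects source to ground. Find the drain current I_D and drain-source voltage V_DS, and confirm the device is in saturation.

I_D ≈ 1.6 mA, V_DS ≈ 1.8 V

V_G = V_DD·R_2/(R_1+R_2) = 19×47/227 = 3.93 V.
Assume saturation: I_D = (k_n/2)(V_GS − V_t)² with V_GS = V_G − I_D·R_S = 3.93 − 0.82·I_D.
Substituting gives 1.01·I_D² − 6.74·I_D + 8.17 = 0, with roots I_D = 1.59 or 5.09 mA.
The root I_D = 5.09 mA gives V_GS = -0.243 V ≤ V_t, so take I_D = 1.59 mA.
Then V_GS = 2.63 V and V_DS = V_DD − I_D(R_D+R_S) = 19 − 1.59×10.8 = 1.79 V.
Saturation requires V_DS ≥ V_GS − V_t = 1.03 V; 1.79 ≥ 1.03 ✓.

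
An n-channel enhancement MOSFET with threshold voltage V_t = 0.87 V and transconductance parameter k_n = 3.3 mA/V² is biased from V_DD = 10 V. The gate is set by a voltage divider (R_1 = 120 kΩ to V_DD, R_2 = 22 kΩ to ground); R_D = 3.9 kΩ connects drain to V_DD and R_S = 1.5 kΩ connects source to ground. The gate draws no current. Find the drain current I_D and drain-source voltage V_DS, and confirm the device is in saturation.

I_D ≈ 0.21 mA, V_DS ≈ 8.8 V

V_G = V_DD·R_2/(R_1+R_2) = 10×22/142 = 1.55 V.
Assume saturation: I_D = (k_n/2)(V_GS − V_t)² with V_GS = V_G − I_D·R_S = 1.55 − 1.5·I_D.
Substituting gives 3.71·I_D² − 4.36·I_D + 0.761 = 0, with roots I_D = 0.213 or 0.962 mA.
The root I_D = 0.962 mA gives V_GS = 0.106 V ≤ V_t, so take I_D = 0.213 mA.
Then V_GS = 1.23 V and V_DS = V_DD − I_D(R_D+R_S) = 10 − 0.213×5.4 = 8.85 V.
Saturation requires V_DS ≥ V_GS − V_t = 0.359 V; 8.85 ≥ 0.359 ✓.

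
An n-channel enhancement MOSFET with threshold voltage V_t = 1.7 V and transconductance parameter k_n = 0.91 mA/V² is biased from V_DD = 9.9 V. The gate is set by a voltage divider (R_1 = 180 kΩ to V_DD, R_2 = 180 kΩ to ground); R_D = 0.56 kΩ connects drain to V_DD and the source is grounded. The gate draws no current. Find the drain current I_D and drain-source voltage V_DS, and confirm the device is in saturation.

I_D ≈ 4.8 mA, V_DS ≈ 7.2 V

V_G = V_DD·R_2/(R_1+R_2) = 9.9×180/360 = 4.95 V. With the source grounded, V_GS = V_G = 4.95 V.
Assume saturation: I_D = (k_n/2)(V_GS − V_t)² = (0.91/2)×(4.95 − 1.7)² = 0.455×3.25² = 4.81 mA.
V_DS = V_DD − I_D·R_D = 9.9 − 4.81×0.56 = 7.21 V.
Saturation requires V_DS ≥ V_GS − V_t = 3.25 V; 7.21 ≥ 3.25 ✓.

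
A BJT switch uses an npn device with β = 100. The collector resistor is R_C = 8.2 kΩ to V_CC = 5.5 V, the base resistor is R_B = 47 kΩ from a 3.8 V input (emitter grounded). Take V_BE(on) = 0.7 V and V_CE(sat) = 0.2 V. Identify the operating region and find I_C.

Assume active: I_B = (3.8 − 0.7)/47 = 0.066 mA, giving I_C = β·I_B = 6.6 mA.
But then V_CE = 5.5 − 6.6×8.2 = -48.6 V < V_CE(sat) = 0.2 V — impossible in the active region.
So the transistor is saturated. With V_CE = 0.2 V, I_C = (V_CC − 0.2)/R_C = 5.3/8.2 = 0.646 mA.
Check: β·I_B = 6.6 mA > I_C = 0.646 mA, confirming saturation.

saturation; I_C ≈ 0.65 mA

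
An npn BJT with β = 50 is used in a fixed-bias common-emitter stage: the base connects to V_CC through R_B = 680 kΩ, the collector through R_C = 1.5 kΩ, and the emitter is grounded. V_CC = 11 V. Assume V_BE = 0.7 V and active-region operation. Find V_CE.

Base loop: V_CC = I_B·R_B + V_BE, so I_B = (11 − 0.7)/680 kΩ = 0.0151 mA.
In the active region I_C = β·I_B = 50 × 0.0151 = 0.757 mA.
Collector loop: V_CE = V_CC − I_C·R_C = 11 − 0.757×1.5 = 9.86 V.
Since V_CE = 9.86 V > V_CE(sat) ≈ 0.2 V, the transistor is in the active region as assumed.

V_CE ≈ 9.9 V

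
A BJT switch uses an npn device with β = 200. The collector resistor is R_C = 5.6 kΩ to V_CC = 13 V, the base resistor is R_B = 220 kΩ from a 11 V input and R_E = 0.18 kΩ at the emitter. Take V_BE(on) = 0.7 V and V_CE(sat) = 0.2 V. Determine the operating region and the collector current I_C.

Assume active: I_B = (11 − 0.7)/(220 + 201×0.18) = 0.0402 mA, I_C = β·I_B = 8.04 mA.
Then V_CE = 13 − 8.04×5.6 − 8.08×0.18 = -33.5 V < 0.2 V — the active assumption fails.
Re-solve with V_CE = 0.2 V. KCL at the emitter: V_E/R_E = (V_BB−0.7−V_E)/R_B + (V_CC−0.2−V_E)/R_C, giving V_E = 0.406 V.
I_C = (V_CC − 0.2 − V_E)/R_C = (12.8 − 0.406)/5.6 = 2.21 mA.
Check: I_B = (10.3 − 0.406)/220 = 0.045 mA, and β·I_B = 8.99 mA > I_C, confirming saturation.

saturation; I_C ≈ 2.2 mA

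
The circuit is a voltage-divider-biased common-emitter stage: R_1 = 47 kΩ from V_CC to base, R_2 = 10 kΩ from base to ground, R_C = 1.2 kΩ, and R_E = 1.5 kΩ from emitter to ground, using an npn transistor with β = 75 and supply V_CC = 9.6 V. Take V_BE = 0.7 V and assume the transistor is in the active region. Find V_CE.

V_CE ≈ 8 V

Thevenize the base divider: V_Th = V_CC·R_2/(R_1+R_2) = 9.6×10/57 = 1.68 V, R_Th = R_1‖R_2 = 8.25 kΩ.
Base-emitter loop: V_Th = I_B·R_Th + V_BE + (β+1)I_B·R_E, so I_B = (1.68 − 0.7) / (8.25 + 76×1.5) = 0.00805 mA.
I_C = β·I_B = 75×0.00805 = 0.604 mA, and I_E = (β+1)I_B = 0.612 mA.
V_CE = V_CC − I_C·R_C − I_E·R_E = 9.6 − 0.604×1.2 − 0.612×1.5 = 7.96 V.
V_CE = 7.96 V > 0.2 V confirms active-region operation.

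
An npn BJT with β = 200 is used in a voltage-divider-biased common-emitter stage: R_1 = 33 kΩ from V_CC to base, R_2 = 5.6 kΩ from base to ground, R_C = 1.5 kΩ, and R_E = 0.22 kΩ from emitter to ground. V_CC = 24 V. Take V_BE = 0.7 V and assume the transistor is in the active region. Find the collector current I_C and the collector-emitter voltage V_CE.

I_C ≈ 11 mA, V_CE ≈ 4.5 V

Thevenize the base divider: V_Th = V_CC·R_2/(R_1+R_2) = 24×5.6/38.6 = 3.48 V, R_Th = R_1‖R_2 = 4.79 kΩ.
Base-emitter loop: V_Th = I_B·R_Th + V_BE + (β+1)I_B·R_E, so I_B = (3.48 − 0.7) / (4.79 + 201×0.22) = 0.0568 mA.
I_C = β·I_B = 200×0.0568 = 11.4 mA, and I_E = (β+1)I_B = 11.4 mA.
V_CE = V_CC − I_C·R_C − I_E·R_E = 24 − 11.4×1.5 − 11.4×0.22 = 4.46 V.
V_CE = 4.46 V > 0.2 V confirms active-region operation.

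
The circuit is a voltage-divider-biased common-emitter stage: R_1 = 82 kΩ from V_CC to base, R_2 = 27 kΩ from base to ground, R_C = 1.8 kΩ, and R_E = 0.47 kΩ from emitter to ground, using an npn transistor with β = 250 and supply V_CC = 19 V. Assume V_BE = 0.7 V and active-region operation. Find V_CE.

Thevenize the base divider: V_Th = V_CC·R_2/(R_1+R_2) = 19×27/109 = 4.71 V, R_Th = R_1‖R_2 = 20.3 kΩ.
Base-emitter loop: V_Th = I_B·R_Th + V_BE + (β+1)I_B·R_E, so I_B = (4.71 − 0.7) / (20.3 + 251×0.47) = 0.029 mA.
I_C = β·I_B = 250×0.029 = 7.24 mA, and I_E = (β+1)I_B = 7.27 mA.
V_CE = V_CC − I_C·R_C − I_E·R_E = 19 − 7.24×1.8 − 7.27×0.47 = 2.54 V.
V_CE = 2.54 V > 0.2 V confirms active-region operation.

V_CE ≈ 2.5 V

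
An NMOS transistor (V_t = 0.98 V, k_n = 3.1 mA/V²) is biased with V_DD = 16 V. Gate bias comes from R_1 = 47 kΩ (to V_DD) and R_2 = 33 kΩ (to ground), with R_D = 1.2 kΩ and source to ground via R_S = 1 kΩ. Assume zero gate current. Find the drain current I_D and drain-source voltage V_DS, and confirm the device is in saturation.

I_D ≈ 4 mA, V_DS ≈ 7.2 V

V_G = V_DD·R_2/(R_1+R_2) = 16×33/80 = 6.6 V.
Assume saturation: I_D = (k_n/2)(V_GS − V_t)² with V_GS = V_G − I_D·R_S = 6.6 − 1·I_D.
Substituting gives 1.55·I_D² − 18.4·I_D + 49 = 0, with roots I_D = 4.01 or 7.87 mA.
The root I_D = 7.87 mA gives V_GS = -1.27 V ≤ V_t, so take I_D = 4.01 mA.
Then V_GS = 2.59 V and V_DS = V_DD − I_D(R_D+R_S) = 16 − 4.01×2.2 = 7.18 V.
Saturation requires V_DS ≥ V_GS − V_t = 1.61 V; 7.18 ≥ 1.61 ✓.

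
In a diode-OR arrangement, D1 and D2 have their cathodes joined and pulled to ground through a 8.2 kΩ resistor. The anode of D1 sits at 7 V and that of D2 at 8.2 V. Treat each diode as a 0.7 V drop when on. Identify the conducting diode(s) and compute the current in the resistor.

Only D2 conducts; I_R ≈ 0.91 mA

Assume both conduct. Then node N would need to be at both 7−0.7 = 6.3 V and 8.2−0.7 = 7.5 V, which is impossible.
Assume only D2 conducts: V_N = 8.2 − 0.7 = 7.5 V, so I_R = 7.5/8.2 = 0.915 mA.
Check D1: its anode-to-cathode voltage is 7 − 7.5 = -0.5 V < 0.7 V, so it is off. The assumption is consistent.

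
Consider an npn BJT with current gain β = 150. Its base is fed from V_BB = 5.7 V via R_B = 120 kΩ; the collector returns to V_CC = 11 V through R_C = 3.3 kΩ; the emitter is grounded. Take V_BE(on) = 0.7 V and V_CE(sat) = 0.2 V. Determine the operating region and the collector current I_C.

saturation; I_C ≈ 3.3 mA

Assume active: I_B = (5.7 − 0.7)/120 = 0.0417 mA, giving I_C = β·I_B = 6.25 mA.
But then V_CE = 11 − 6.25×3.3 = -9.62 V < V_CE(sat) = 0.2 V — impossible in the active region.
So the transistor is saturated. With V_CE = 0.2 V, I_C = (V_CC − 0.2)/R_C = 10.8/3.3 = 3.27 mA.
Check: β·I_B = 6.25 mA > I_C = 3.27 mA, confirming saturation.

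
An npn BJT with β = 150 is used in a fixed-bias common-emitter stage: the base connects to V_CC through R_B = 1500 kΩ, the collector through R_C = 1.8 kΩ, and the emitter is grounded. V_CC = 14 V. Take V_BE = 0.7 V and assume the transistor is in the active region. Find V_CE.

Base loop: V_CC = I_B·R_B + V_BE, so I_B = (14 − 0.7)/1500 kΩ = 0.00887 mA.
In the active region I_C = β·I_B = 150 × 0.00887 = 1.33 mA.
Collector loop: V_CE = V_CC − I_C·R_C = 14 − 1.33×1.8 = 11.6 V.
Since V_CE = 11.6 V > V_CE(sat) ≈ 0.2 V, the transistor is in the active region as assumed.

V_CE ≈ 12 V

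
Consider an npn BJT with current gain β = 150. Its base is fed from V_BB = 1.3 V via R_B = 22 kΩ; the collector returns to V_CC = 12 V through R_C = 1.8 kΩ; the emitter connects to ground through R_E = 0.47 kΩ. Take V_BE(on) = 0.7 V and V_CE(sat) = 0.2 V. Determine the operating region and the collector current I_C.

active; I_C ≈ 0.97 mA

Assume active. Base-emitter loop: I_B = (V_BB − V_BE)/(R_B + (β+1)R_E) = (1.3 − 0.7)/(22 + 151×0.47) = 0.00645 mA.
I_C = β·I_B = 150×0.00645 = 0.968 mA.
V_CE = V_CC − I_C·R_C − I_E·R_E = 12 − 0.968×1.8 − 0.975×0.47 = 9.8 V > V_CE(sat), so the active-region assumption holds.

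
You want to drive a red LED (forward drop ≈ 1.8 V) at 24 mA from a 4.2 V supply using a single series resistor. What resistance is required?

The resistor drops V_S − V_D = 4.2 − 1.8 = 2.4 V at 24 mA.
R = 2.4 V / 24 mA = 0.1 kΩ.

R ≈ 0.1 kΩ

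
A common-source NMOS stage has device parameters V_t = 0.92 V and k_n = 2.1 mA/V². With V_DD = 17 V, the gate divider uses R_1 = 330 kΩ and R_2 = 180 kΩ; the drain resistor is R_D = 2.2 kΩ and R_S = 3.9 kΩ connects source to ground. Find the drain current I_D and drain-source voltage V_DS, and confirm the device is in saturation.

V_G = V_DD·R_2/(R_1+R_2) = 17×180/510 = 6 V.
Assume saturation: I_D = (k_n/2)(V_GS − V_t)² with V_GS = V_G − I_D·R_S = 6 − 3.9·I_D.
Substituting gives 16·I_D² − 42.6·I_D + 27.1 = 0, with roots I_D = 1.05 or 1.62 mA.
The root I_D = 1.62 mA gives V_GS = -0.323 V ≤ V_t, so take I_D = 1.05 mA.
Then V_GS = 1.92 V and V_DS = V_DD − I_D(R_D+R_S) = 17 − 1.05×6.1 = 10.6 V.
Saturation requires V_DS ≥ V_GS − V_t = 0.998 V; 10.6 ≥ 0.998 ✓.

I_D ≈ 1 mA, V_DS ≈ 11 V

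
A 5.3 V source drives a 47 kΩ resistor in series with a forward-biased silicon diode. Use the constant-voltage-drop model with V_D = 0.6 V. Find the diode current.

I ≈ 0.1 mA

KVL around the loop: 5.3 = V_D + I·R = 0.6 + I × 47 kΩ.
So I = (5.3 − 0.6) / 47 kΩ = 4.7 / 47 = 0.1 mA.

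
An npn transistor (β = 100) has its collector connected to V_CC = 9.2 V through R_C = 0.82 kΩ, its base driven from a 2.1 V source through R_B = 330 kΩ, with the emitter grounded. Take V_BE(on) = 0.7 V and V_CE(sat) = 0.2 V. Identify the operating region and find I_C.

Assume active. Base-emitter loop: I_B = (V_BB − V_BE)/R_B = (2.1 − 0.7)/330 = 0.00424 mA.
I_C = β·I_B = 100×0.00424 = 0.424 mA.
V_CE = V_CC − I_C·R_C = 9.2 − 0.424×0.82 = 8.85 V > V_CE(sat), so the active-region assumption holds.

active; I_C ≈ 0.42 mA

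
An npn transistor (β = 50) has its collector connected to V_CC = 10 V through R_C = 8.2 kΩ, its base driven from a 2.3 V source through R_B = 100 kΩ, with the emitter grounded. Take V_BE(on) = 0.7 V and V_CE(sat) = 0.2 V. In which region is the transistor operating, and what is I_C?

Assume active. Base-emitter loop: I_B = (V_BB − V_BE)/R_B = (2.3 − 0.7)/100 = 0.016 mA.
I_C = β·I_B = 50×0.016 = 0.8 mA.
V_CE = V_CC − I_C·R_C = 10 − 0.8×8.2 = 3.44 V > V_CE(sat), so the active-region assumption holds.

active; I_C ≈ 0.8 mA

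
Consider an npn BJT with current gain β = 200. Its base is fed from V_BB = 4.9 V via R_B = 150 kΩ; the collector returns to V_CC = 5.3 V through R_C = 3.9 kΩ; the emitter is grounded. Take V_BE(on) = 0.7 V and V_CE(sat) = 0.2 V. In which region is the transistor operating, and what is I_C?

Assume active: I_B = (4.9 − 0.7)/150 = 0.028 mA, giving I_C = β·I_B = 5.6 mA.
But then V_CE = 5.3 − 5.6×3.9 = -16.5 V < V_CE(sat) = 0.2 V — impossible in the active region.
So the transistor is saturated. With V_CE = 0.2 V, I_C = (V_CC − 0.2)/R_C = 5.1/3.9 = 1.31 mA.
Check: β·I_B = 5.6 mA > I_C = 1.31 mA, confirming saturation.

saturation; I_C ≈ 1.3 mA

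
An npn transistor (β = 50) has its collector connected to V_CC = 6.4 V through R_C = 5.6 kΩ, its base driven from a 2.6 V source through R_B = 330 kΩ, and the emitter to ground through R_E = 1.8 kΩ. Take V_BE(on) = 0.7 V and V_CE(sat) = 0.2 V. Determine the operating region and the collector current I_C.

active; I_C ≈ 0.23 mA

Assume active. Base-emitter loop: I_B = (V_BB − V_BE)/(R_B + (β+1)R_E) = (2.6 − 0.7)/(330 + 51×1.8) = 0.0045 mA.
I_C = β·I_B = 50×0.0045 = 0.225 mA.
V_CE = V_CC − I_C·R_C − I_E·R_E = 6.4 − 0.225×5.6 − 0.23×1.8 = 4.73 V > V_CE(sat), so the active-region assumption holds.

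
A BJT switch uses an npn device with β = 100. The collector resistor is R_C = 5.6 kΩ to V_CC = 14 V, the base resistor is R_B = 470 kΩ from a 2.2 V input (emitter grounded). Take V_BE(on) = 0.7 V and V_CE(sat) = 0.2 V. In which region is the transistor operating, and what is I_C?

Assume active. Base-emitter loop: I_B = (V_BB − V_BE)/R_B = (2.2 − 0.7)/470 = 0.00319 mA.
I_C = β·I_B = 100×0.00319 = 0.319 mA.
V_CE = V_CC − I_C·R_C = 14 − 0.319×5.6 = 12.2 V > V_CE(sat), so the active-region assumption holds.

active; I_C ≈ 0.32 mA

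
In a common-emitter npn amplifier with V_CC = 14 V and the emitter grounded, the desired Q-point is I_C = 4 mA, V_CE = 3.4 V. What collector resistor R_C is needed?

R_C ≈ 2.6 kΩ

Collector loop: V_CC = I_C·R_C + V_CE.
R_C = (V_CC − V_CE)/I_C = (14 − 3.4)/4 = 2.65 kΩ.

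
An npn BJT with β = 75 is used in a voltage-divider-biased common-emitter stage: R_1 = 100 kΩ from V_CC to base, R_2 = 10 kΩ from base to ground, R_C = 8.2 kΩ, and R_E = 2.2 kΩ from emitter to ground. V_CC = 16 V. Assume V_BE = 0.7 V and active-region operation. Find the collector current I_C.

Thevenize the base divider: V_Th = V_CC·R_2/(R_1+R_2) = 16×10/110 = 1.45 V, R_Th = R_1‖R_2 = 9.09 kΩ.
Base-emitter loop: V_Th = I_B·R_Th + V_BE + (β+1)I_B·R_E, so I_B = (1.45 − 0.7) / (9.09 + 76×2.2) = 0.00428 mA.
I_C = β·I_B = 75×0.00428 = 0.321 mA, and I_E = (β+1)I_B = 0.325 mA.
V_CE = V_CC − I_C·R_C − I_E·R_E = 16 − 0.321×8.2 − 0.325×2.2 = 12.7 V.
V_CE = 12.7 V > 0.2 V confirms active-region operation.

I_C ≈ 0.32 mA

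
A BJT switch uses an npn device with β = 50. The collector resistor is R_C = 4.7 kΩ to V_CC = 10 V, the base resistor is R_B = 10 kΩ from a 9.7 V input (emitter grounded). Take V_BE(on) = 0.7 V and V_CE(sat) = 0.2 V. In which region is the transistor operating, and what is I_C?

Assume active: I_B = (9.7 − 0.7)/10 = 0.9 mA, giving I_C = β·I_B = 45 mA.
But then V_CE = 10 − 45×4.7 = -202 V < V_CE(sat) = 0.2 V — impossible in the active region.
So the transistor is saturated. With V_CE = 0.2 V, I_C = (V_CC − 0.2)/R_C = 9.8/4.7 = 2.09 mA.
Check: β·I_B = 45 mA > I_C = 2.09 mA, confirming saturation.

saturation; I_C ≈ 2.1 mA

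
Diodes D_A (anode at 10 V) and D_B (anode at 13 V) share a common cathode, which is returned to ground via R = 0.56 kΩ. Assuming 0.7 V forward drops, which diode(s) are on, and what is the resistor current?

Assume both conduct. Then node N would need to be at both 10−0.7 = 9.3 V and 13−0.7 = 12.3 V, which is impossible.
Assume only D_B conducts: V_N = 13 − 0.7 = 12.3 V, so I_R = 12.3/0.56 = 22 mA.
Check D_A: its anode-to-cathode voltage is 10 − 12.3 = -2.3 V < 0.7 V, so it is off. The assumption is consistent.

Only D_B conducts; I_R ≈ 22 mA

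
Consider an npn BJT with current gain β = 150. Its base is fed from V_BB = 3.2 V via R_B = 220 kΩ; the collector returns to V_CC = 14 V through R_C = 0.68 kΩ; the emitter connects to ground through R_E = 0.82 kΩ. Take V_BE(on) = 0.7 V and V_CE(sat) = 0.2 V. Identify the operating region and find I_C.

Assume active. Base-emitter loop: I_B = (V_BB − V_BE)/(R_B + (β+1)R_E) = (3.2 − 0.7)/(220 + 151×0.82) = 0.00727 mA.
I_C = β·I_B = 150×0.00727 = 1.09 mA.
V_CE = V_CC − I_C·R_C − I_E·R_E = 14 − 1.09×0.68 − 1.1×0.82 = 12.4 V > V_CE(sat), so the active-region assumption holds.

active; I_C ≈ 1.1 mA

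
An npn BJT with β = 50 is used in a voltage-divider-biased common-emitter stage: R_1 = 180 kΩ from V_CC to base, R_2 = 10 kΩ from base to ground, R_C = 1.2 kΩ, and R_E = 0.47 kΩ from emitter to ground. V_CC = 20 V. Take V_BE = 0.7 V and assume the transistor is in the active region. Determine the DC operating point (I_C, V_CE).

I_C ≈ 0.53 mA, V_CE ≈ 19 V

Thevenize the base divider: V_Th = V_CC·R_2/(R_1+R_2) = 20×10/190 = 1.05 V, R_Th = R_1‖R_2 = 9.47 kΩ.
Base-emitter loop: V_Th = I_B·R_Th + V_BE + (β+1)I_B·R_E, so I_B = (1.05 − 0.7) / (9.47 + 51×0.47) = 0.0105 mA.
I_C = β·I_B = 50×0.0105 = 0.527 mA, and I_E = (β+1)I_B = 0.538 mA.
V_CE = V_CC − I_C·R_C − I_E·R_E = 20 − 0.527×1.2 − 0.538×0.47 = 19.1 V.
V_CE = 19.1 V > 0.2 V confirms active-region operation.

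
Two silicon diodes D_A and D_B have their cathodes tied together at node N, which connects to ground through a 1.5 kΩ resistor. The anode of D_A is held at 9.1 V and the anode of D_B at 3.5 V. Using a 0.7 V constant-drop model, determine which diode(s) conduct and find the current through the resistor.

Only D_A conducts; I_R ≈ 5.6 mA

Assume both conduct. Then node N would need to be at both 9.1−0.7 = 8.4 V and 3.5−0.7 = 2.8 V, which is impossible.
Assume only D_A conducts: V_N = 9.1 − 0.7 = 8.4 V, so I_R = 8.4/1.5 = 5.6 mA.
Check D_B: its anode-to-cathode voltage is 3.5 − 8.4 = -4.9 V < 0.7 V, so it is off. The assumption is consistent.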